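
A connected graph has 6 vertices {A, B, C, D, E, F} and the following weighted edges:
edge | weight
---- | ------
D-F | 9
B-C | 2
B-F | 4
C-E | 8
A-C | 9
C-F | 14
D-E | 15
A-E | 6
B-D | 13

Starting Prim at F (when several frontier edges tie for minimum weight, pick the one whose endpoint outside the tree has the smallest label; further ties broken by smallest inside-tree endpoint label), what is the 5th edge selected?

Prim's algorithm from F:
Step 1: frontier [B-F 4, D-F 9, C-F 14] → take B-F (4); add B.
Step 2: frontier [B-C 2, B-D 13, D-F 9, C-F 14] → take B-C (2); add C.
Step 3: frontier [B-D 13, C-E 8, A-C 9, D-F 9] → take C-E (8); add E.
Step 4: frontier [B-D 13, A-C 9, A-E 6, D-E 15, D-F 9] → take A-E (6); add A.
Step 5: frontier [B-D 13, D-E 15, D-F 9] → take D-F (9); add D.
The 5th edge added is D-F.

D-F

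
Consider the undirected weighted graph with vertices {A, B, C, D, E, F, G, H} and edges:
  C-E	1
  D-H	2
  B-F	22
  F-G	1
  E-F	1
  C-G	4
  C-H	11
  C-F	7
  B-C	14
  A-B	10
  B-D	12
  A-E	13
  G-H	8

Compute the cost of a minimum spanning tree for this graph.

35

Prim, starting at G.
Step 1: frontier [F-G 1, C-G 4, G-H 8] → take F-G (1); add F.
Step 2: frontier [E-F 1, C-F 7, B-F 22, C-G 4, G-H 8] → take E-F (1); add E.
Step 3: frontier [C-E 1, A-E 13, C-F 7, B-F 22, C-G 4, G-H 8] → take C-E (1); add C.
Step 4: frontier [C-H 11, B-C 14, A-E 13, B-F 22, G-H 8] → take G-H (8); add H.
Step 5: frontier [B-C 14, A-E 13, B-F 22, D-H 2] → take D-H (2); add D.
Step 6: frontier [B-C 14, B-D 12, A-E 13, B-F 22] → take B-D (12); add B.
Step 7: frontier [A-B 10, A-E 13] → take A-B (10); add A.
MST edges: F-G, E-F, C-E, G-H, D-H, B-D, A-B; total weight 1+1+1+8+2+12+10 = 35.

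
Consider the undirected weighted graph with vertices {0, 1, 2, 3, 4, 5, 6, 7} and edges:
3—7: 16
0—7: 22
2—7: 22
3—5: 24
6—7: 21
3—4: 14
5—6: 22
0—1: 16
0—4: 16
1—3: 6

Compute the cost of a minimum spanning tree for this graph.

117

Prim's algorithm from 7:
Step 1: cheapest edge leaving the tree is 3—7 (16); add 3.
Step 2: cheapest edge leaving the tree is 1—3 (6); add 1.
Step 3: cheapest edge leaving the tree is 3—4 (14); add 4.
Step 4: cheapest edge leaving the tree is 0—1 (16); add 0.
Step 5: cheapest edge leaving the tree is 6—7 (21); add 6.
Step 6: cheapest edge leaving the tree is 2—7 (22); add 2.
Step 7: cheapest edge leaving the tree is 5—6 (22); add 5.
MST edges: 3—7, 1—3, 3—4, 0—1, 6—7, 2—7, 5—6; total weight 16+6+14+16+21+22+22 = 117.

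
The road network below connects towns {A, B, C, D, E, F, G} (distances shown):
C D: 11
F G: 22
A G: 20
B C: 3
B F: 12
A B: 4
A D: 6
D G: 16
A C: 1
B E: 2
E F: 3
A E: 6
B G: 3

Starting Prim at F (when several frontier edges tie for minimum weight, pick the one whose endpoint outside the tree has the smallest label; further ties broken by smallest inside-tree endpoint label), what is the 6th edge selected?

Prim's algorithm from F:
Step 1: cheapest edge leaving the tree is E F (3); add E.
Step 2: cheapest edge leaving the tree is B E (2); add B.
Step 3: cheapest edge leaving the tree is B C (3); add C.
Step 4: cheapest edge leaving the tree is A C (1); add A.
Step 5: cheapest edge leaving the tree is B G (3); add G.
Step 6: cheapest edge leaving the tree is A D (6); add D.
The 6th edge added is A D.

A-D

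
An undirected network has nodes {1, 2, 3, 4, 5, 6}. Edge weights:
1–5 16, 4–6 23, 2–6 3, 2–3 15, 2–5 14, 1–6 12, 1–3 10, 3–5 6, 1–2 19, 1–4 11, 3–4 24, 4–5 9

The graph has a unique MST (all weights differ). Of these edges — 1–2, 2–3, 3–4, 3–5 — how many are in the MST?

Kruskal's algorithm — process edges by increasing weight (ties by edge label):
2–6 (3): add. Components now {1} {2,6} {3} {4} {5}
3–5 (6): add. Components now {1} {2,6} {3,5} {4}
4–5 (9): add. Components now {1} {2,6} {3,4,5}
1–3 (10): add. Components now {1,3,4,5} {2,6}
1–4 (11): skip — 1 and 4 already connected.
1–6 (12): add. Components now {1,2,3,4,5,6}
MST edge set: {2–6, 3–5, 4–5, 1–3, 1–6}.
Of the listed edges, {3–5} are in the MST → 1.

1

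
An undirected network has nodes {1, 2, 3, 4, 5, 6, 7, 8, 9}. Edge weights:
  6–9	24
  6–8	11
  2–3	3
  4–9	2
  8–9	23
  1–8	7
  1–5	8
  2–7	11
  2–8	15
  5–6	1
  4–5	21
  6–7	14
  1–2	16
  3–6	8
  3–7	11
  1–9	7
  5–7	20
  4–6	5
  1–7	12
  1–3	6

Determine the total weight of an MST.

Prim, starting at 4.
Step 1: cheapest edge leaving the tree is 4–9 (2); add 9.
Step 2: cheapest edge leaving the tree is 4–6 (5); add 6.
Step 3: cheapest edge leaving the tree is 5–6 (1); add 5.
Step 4: cheapest edge leaving the tree is 1–9 (7); add 1.
Step 5: cheapest edge leaving the tree is 1–3 (6); add 3.
Step 6: cheapest edge leaving the tree is 2–3 (3); add 2.
Step 7: cheapest edge leaving the tree is 1–8 (7); add 8.
Step 8: cheapest edge leaving the tree is 2–7 (11); add 7.
MST edges: 4–9, 4–6, 5–6, 1–9, 1–3, 2–3, 1–8, 2–7; total weight 2+5+1+7+6+3+7+11 = 42.

42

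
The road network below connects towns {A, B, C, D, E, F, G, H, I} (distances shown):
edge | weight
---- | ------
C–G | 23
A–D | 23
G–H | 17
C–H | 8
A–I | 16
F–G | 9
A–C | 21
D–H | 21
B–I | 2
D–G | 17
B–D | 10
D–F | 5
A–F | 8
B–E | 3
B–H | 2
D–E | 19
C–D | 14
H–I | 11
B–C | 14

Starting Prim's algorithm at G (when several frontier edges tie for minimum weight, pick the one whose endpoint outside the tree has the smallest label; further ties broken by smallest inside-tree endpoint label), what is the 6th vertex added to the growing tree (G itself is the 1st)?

H

Prim's algorithm from G:
Step 1: cheapest edge leaving the tree is F–G (9); add F.
Step 2: cheapest edge leaving the tree is D–F (5); add D.
Step 3: cheapest edge leaving the tree is A–F (8); add A.
Step 4: cheapest edge leaving the tree is B–D (10); add B.
Step 5: cheapest edge leaving the tree is B–H (2); add H.
Step 6: cheapest edge leaving the tree is B–I (2); add I.
Step 7: cheapest edge leaving the tree is B–E (3); add E.
Step 8: cheapest edge leaving the tree is C–H (8); add C.
Vertex order: G, F, D, A, B, H, I, E, C. The 6th vertex is H.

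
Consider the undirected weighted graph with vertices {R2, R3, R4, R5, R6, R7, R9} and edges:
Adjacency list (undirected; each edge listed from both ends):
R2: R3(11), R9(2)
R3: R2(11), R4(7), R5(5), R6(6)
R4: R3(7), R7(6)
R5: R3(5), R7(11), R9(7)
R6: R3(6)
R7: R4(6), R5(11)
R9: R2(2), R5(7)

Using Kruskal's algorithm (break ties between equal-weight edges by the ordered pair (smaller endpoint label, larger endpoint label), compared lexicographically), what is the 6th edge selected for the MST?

Kruskal's algorithm — process edges by increasing weight (ties by edge label):
R2–R9 (2): add. Components now {R2,R9} {R3} {R5} {R6} {R4} {R7}
R3–R5 (5): add. Components now {R2,R9} {R3,R5} {R6} {R4} {R7}
R3–R6 (6): add. Components now {R2,R9} {R3,R5,R6} {R4} {R7}
R4–R7 (6): add. Components now {R2,R9} {R3,R5,R6} {R4,R7}
R3–R4 (7): add. Components now {R2,R9} {R3,R4,R5,R6,R7}
R5–R9 (7): add. Components now {R2,R3,R4,R5,R6,R7,R9}
The 6th edge added is R5–R9.

R5-R9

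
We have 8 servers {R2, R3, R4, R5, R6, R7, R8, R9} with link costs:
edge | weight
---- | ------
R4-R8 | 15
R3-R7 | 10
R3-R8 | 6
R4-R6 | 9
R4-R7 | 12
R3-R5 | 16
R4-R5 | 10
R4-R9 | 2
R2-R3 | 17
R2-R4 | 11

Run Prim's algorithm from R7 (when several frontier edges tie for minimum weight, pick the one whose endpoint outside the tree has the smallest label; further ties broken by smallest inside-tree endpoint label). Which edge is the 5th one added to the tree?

R4-R6

Prim, starting at R7.
Step 1: cheapest edge leaving the tree is R3-R7 (10); add R3.
Step 2: cheapest edge leaving the tree is R3-R8 (6); add R8.
Step 3: cheapest edge leaving the tree is R4-R7 (12); add R4.
Step 4: cheapest edge leaving the tree is R4-R9 (2); add R9.
Step 5: cheapest edge leaving the tree is R4-R6 (9); add R6.
Step 6: cheapest edge leaving the tree is R4-R5 (10); add R5.
Step 7: cheapest edge leaving the tree is R2-R4 (11); add R2.
The 5th edge added is R4-R6.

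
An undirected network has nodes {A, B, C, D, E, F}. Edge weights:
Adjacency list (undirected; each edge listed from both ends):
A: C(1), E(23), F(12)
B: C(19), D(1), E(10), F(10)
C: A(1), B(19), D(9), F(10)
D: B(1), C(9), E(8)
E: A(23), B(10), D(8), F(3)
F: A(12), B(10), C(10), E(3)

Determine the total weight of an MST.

Kruskal: consider edges lightest-first.
A–C (1): add — endpoints in different components.
B–D (1): add — endpoints in different components.
E–F (3): add — endpoints in different components.
D–E (8): add — endpoints in different components.
C–D (9): add — endpoints in different components.
MST edges: A–C, B–D, E–F, D–E, C–D; total weight 1+1+3+8+9 = 22.

22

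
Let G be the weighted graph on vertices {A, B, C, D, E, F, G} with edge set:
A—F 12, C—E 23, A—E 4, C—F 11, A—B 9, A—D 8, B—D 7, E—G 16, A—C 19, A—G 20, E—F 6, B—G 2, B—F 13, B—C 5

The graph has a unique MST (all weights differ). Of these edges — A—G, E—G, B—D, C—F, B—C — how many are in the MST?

Kruskal: consider edges lightest-first.
B—G (2): add. Components now {A} {B,G} {C} {D} {E} {F}
A—E (4): add. Components now {A,E} {B,G} {C} {D} {F}
B—C (5): add. Components now {A,E} {B,C,G} {D} {F}
E—F (6): add. Components now {A,E,F} {B,C,G} {D}
B—D (7): add. Components now {A,E,F} {B,C,D,G}
A—D (8): add. Components now {A,B,C,D,E,F,G}
MST edge set: {B—G, A—E, B—C, E—F, B—D, A—D}.
Of the listed edges, {B—D, B—C} are in the MST → 2.

2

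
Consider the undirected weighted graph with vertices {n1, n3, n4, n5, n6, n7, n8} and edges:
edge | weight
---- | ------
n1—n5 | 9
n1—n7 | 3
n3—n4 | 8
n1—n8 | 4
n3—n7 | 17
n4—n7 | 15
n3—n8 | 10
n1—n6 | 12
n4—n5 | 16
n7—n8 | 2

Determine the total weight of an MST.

Prim, starting at n8.
Step 1: frontier [n7—n8 2, n1—n8 4, n3—n8 10] → take n7—n8 (2); add n7.
Step 2: frontier [n1—n7 3, n4—n7 15, n3—n7 17, n1—n8 4, n3—n8 10] → take n1—n7 (3); add n1.
Step 3: frontier [n1—n5 9, n1—n6 12, n4—n7 15, n3—n7 17, n3—n8 10] → take n1—n5 (9); add n5.
Step 4: frontier [n1—n6 12, n4—n5 16, n4—n7 15, n3—n7 17, n3—n8 10] → take n3—n8 (10); add n3.
Step 5: frontier [n1—n6 12, n3—n4 8, n4—n5 16, n4—n7 15] → take n3—n4 (8); add n4.
Step 6: frontier [n1—n6 12] → take n1—n6 (12); add n6.
MST edges: n7—n8, n1—n7, n1—n5, n3—n8, n3—n4, n1—n6; total weight 2+3+9+10+8+12 = 44.

44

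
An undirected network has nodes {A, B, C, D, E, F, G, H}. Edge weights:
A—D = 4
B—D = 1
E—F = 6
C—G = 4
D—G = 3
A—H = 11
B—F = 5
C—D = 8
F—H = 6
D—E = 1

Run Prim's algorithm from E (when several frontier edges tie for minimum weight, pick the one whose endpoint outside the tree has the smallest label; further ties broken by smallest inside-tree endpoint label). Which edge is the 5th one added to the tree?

C-G

Grow the tree from E using Prim:
Step 1: frontier [D—E 1, E—F 6] → take D—E (1); add D.
Step 2: frontier [B—D 1, D—G 3, A—D 4, C—D 8, E—F 6] → take B—D (1); add B.
Step 3: frontier [B—F 5, D—G 3, A—D 4, C—D 8, E—F 6] → take D—G (3); add G.
Step 4: frontier [B—F 5, A—D 4, C—D 8, E—F 6, C—G 4] → take A—D (4); add A.
Step 5: frontier [A—H 11, B—F 5, C—D 8, E—F 6, C—G 4] → take C—G (4); add C.
Step 6: frontier [A—H 11, B—F 5, E—F 6] → take B—F (5); add F.
Step 7: frontier [A—H 11, F—H 6] → take F—H (6); add H.
The 5th edge added is C—G.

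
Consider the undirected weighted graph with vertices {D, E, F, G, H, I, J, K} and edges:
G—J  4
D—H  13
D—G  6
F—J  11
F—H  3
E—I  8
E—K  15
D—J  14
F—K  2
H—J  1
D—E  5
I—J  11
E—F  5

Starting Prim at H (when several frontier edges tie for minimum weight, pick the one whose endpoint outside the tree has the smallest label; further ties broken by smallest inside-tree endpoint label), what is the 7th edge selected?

E-I

Prim's algorithm from H:
Step 1: frontier [H—J 1, F—H 3, D—H 13] → take H—J (1); add J.
Step 2: frontier [F—H 3, D—H 13, G—J 4, F—J 11, I—J 11, D—J 14] → take F—H (3); add F.
Step 3: frontier [F—K 2, E—F 5, D—H 13, G—J 4, I—J 11, D—J 14] → take F—K (2); add K.
Step 4: frontier [E—F 5, D—H 13, G—J 4, I—J 11, D—J 14, E—K 15] → take G—J (4); add G.
Step 5: frontier [E—F 5, D—G 6, D—H 13, I—J 11, D—J 14, E—K 15] → take E—F (5); add E.
Step 6: frontier [D—E 5, E—I 8, D—G 6, D—H 13, I—J 11, D—J 14] → take D—E (5); add D.
Step 7: frontier [E—I 8, I—J 11] → take E—I (8); add I.
The 7th edge added is E—I.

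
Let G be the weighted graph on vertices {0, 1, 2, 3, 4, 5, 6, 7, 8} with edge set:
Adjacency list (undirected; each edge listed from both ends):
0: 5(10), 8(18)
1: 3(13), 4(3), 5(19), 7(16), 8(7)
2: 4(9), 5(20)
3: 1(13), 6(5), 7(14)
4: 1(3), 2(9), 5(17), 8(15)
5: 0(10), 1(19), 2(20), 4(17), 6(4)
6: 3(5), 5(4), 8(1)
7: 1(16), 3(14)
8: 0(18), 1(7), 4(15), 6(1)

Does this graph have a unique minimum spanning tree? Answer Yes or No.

Kruskal: consider edges lightest-first.
6-8 (1): add — endpoints in different components.
1-4 (3): add — endpoints in different components.
5-6 (4): add — endpoints in different components.
3-6 (5): add — endpoints in different components.
1-8 (7): add — endpoints in different components.
2-4 (9): add — endpoints in different components.
0-5 (10): add — endpoints in different components.
1-3 (13): skip — 1 and 3 already connected.
3-7 (14): add — endpoints in different components.
Every non-tree edge has weight strictly greater than the heaviest edge on the tree path between its endpoints, so the MST is unique.

Yes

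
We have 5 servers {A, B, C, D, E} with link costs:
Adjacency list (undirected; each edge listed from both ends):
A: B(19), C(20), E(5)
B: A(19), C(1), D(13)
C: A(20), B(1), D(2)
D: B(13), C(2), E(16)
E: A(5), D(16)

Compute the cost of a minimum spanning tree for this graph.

24

Kruskal's algorithm — process edges by increasing weight (ties by edge label):
B–C (1): add — endpoints in different components.
C–D (2): add — endpoints in different components.
A–E (5): add — endpoints in different components.
B–D (13): skip — B and D already connected.
D–E (16): add — endpoints in different components.
MST edges: B–C, C–D, A–E, D–E; total weight 1+2+5+16 = 24.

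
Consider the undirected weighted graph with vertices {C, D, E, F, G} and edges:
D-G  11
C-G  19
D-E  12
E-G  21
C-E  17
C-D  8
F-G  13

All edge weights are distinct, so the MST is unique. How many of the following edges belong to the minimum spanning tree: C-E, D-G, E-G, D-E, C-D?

3

Sort edges by weight, then run Kruskal:
C-D (8): add — endpoints in different components.
D-G (11): add — endpoints in different components.
D-E (12): add — endpoints in different components.
F-G (13): add — endpoints in different components.
MST edge set: {C-D, D-G, D-E, F-G}.
Of the listed edges, {D-G, D-E, C-D} are in the MST → 3.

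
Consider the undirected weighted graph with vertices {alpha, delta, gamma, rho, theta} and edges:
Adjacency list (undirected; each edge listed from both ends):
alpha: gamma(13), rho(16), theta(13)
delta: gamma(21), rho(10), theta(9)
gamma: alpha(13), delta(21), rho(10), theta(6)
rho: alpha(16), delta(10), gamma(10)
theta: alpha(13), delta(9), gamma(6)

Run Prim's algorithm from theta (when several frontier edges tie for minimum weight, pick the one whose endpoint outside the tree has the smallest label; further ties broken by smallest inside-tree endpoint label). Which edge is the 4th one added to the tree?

alpha-gamma

Grow the tree from theta using Prim:
Step 1: cheapest edge leaving the tree is gamma–theta (6); add gamma.
Step 2: cheapest edge leaving the tree is delta–theta (9); add delta.
Step 3: cheapest edge leaving the tree is delta–rho (10); add rho.
Step 4: cheapest edge leaving the tree is alpha–gamma (13); add alpha.
The 4th edge added is alpha–gamma.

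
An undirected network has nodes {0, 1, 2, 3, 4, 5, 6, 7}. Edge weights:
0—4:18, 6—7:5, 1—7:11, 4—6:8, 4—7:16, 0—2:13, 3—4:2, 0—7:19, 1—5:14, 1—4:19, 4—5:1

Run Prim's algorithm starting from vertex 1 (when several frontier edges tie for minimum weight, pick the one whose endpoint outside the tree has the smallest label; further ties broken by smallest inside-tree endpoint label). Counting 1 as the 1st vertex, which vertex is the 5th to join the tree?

5

Prim, starting at 1.
Step 1: cheapest edge leaving the tree is 1—7 (11); add 7.
Step 2: cheapest edge leaving the tree is 6—7 (5); add 6.
Step 3: cheapest edge leaving the tree is 4—6 (8); add 4.
Step 4: cheapest edge leaving the tree is 4—5 (1); add 5.
Step 5: cheapest edge leaving the tree is 3—4 (2); add 3.
Step 6: cheapest edge leaving the tree is 0—4 (18); add 0.
Step 7: cheapest edge leaving the tree is 0—2 (13); add 2.
Vertex order: 1, 7, 6, 4, 5, 3, 0, 2. The 5th vertex is 5.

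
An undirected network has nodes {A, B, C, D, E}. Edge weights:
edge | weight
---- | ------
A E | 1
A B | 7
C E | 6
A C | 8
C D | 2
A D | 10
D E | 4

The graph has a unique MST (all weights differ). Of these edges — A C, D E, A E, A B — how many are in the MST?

3

Sort edges by weight, then run Kruskal:
A E (1): add — endpoints in different components.
C D (2): add — endpoints in different components.
D E (4): add — endpoints in different components.
C E (6): skip — C and E already connected.
A B (7): add — endpoints in different components.
MST edge set: {A E, C D, D E, A B}.
Of the listed edges, {D E, A E, A B} are in the MST → 3.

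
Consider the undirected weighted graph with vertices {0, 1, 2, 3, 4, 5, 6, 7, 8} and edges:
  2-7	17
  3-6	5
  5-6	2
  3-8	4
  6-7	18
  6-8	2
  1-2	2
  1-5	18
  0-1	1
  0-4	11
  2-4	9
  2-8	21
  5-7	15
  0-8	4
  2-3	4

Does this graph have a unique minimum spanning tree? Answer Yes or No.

No

Kruskal: consider edges lightest-first.
0-1 (1): add — endpoints in different components.
1-2 (2): add — endpoints in different components.
5-6 (2): add — endpoints in different components.
6-8 (2): add — endpoints in different components.
0-8 (4): add — endpoints in different components.
2-3 (4): add — endpoints in different components.
3-8 (4): skip — 3 and 8 already connected.
3-6 (5): skip — 3 and 6 already connected.
2-4 (9): add — endpoints in different components.
0-4 (11): skip — 0 and 4 already connected.
5-7 (15): add — endpoints in different components.
Non-tree edge 3-8 has weight 4, equal to the heaviest edge on its tree cycle — swapping gives another MST of the same weight. Not unique.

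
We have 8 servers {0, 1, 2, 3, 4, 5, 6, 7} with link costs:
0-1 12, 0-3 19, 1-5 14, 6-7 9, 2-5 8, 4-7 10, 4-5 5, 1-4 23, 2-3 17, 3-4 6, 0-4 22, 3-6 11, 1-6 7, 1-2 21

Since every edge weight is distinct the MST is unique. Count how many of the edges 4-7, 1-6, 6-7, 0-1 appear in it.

4

Kruskal: consider edges lightest-first.
4-5 (5): add — endpoints in different components.
3-4 (6): add — endpoints in different components.
1-6 (7): add — endpoints in different components.
2-5 (8): add — endpoints in different components.
6-7 (9): add — endpoints in different components.
4-7 (10): add — endpoints in different components.
3-6 (11): skip — 3 and 6 already connected.
0-1 (12): add — endpoints in different components.
MST edge set: {4-5, 3-4, 1-6, 2-5, 6-7, 4-7, 0-1}.
Of the listed edges, {4-7, 1-6, 6-7, 0-1} are in the MST → 4.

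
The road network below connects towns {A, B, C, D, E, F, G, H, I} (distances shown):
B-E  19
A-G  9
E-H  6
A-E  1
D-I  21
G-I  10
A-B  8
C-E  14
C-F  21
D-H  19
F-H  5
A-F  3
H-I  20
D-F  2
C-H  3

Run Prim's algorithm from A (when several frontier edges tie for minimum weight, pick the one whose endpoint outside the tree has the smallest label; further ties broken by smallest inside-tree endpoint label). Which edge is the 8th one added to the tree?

Grow the tree from A using Prim:
Step 1: cheapest edge leaving the tree is A-E (1); add E.
Step 2: cheapest edge leaving the tree is A-F (3); add F.
Step 3: cheapest edge leaving the tree is D-F (2); add D.
Step 4: cheapest edge leaving the tree is F-H (5); add H.
Step 5: cheapest edge leaving the tree is C-H (3); add C.
Step 6: cheapest edge leaving the tree is A-B (8); add B.
Step 7: cheapest edge leaving the tree is A-G (9); add G.
Step 8: cheapest edge leaving the tree is G-I (10); add I.
The 8th edge added is G-I.

G-I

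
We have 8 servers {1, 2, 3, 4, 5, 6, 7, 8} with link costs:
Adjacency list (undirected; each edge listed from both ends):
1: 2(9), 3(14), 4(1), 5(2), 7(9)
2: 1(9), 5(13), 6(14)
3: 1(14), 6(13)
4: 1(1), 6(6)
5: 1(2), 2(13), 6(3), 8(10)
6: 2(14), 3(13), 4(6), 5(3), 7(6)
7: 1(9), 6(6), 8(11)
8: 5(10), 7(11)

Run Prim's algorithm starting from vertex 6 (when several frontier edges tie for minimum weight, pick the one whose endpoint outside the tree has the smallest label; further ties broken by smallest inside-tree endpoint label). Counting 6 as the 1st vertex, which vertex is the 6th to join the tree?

Grow the tree from 6 using Prim:
Step 1: cheapest edge leaving the tree is 5-6 (3); add 5.
Step 2: cheapest edge leaving the tree is 1-5 (2); add 1.
Step 3: cheapest edge leaving the tree is 1-4 (1); add 4.
Step 4: cheapest edge leaving the tree is 6-7 (6); add 7.
Step 5: cheapest edge leaving the tree is 1-2 (9); add 2.
Step 6: cheapest edge leaving the tree is 5-8 (10); add 8.
Step 7: cheapest edge leaving the tree is 3-6 (13); add 3.
Vertex order: 6, 5, 1, 4, 7, 2, 8, 3. The 6th vertex is 2.

2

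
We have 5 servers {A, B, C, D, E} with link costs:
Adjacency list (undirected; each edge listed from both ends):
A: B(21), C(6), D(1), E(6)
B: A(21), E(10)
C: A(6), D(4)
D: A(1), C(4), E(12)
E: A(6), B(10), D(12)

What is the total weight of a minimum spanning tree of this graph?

Prim's algorithm from C:
Step 1: cheapest edge leaving the tree is C–D (4); add D.
Step 2: cheapest edge leaving the tree is A–D (1); add A.
Step 3: cheapest edge leaving the tree is A–E (6); add E.
Step 4: cheapest edge leaving the tree is B–E (10); add B.
MST edges: C–D, A–D, A–E, B–E; total weight 4+1+6+10 = 21.

21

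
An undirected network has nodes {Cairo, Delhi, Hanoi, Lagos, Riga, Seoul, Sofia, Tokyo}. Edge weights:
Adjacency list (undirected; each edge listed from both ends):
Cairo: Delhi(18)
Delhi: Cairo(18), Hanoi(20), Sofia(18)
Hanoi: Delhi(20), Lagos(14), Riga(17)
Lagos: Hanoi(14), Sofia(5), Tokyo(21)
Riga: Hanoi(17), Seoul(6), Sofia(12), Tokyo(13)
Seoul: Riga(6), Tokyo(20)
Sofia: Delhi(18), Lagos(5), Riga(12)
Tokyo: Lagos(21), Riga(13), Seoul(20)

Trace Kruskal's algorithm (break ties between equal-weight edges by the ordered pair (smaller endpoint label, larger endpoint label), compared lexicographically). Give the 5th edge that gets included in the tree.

Hanoi-Lagos

Kruskal's algorithm — process edges by increasing weight (ties by edge label):
Lagos Sofia (5): add — endpoints in different components.
Riga Seoul (6): add — endpoints in different components.
Riga Sofia (12): add — endpoints in different components.
Riga Tokyo (13): add — endpoints in different components.
Hanoi Lagos (14): add — endpoints in different components.
Hanoi Riga (17): skip — Hanoi and Riga already connected.
Cairo Delhi (18): add — endpoints in different components.
Delhi Sofia (18): add — endpoints in different components.
The 5th edge added is Hanoi Lagos.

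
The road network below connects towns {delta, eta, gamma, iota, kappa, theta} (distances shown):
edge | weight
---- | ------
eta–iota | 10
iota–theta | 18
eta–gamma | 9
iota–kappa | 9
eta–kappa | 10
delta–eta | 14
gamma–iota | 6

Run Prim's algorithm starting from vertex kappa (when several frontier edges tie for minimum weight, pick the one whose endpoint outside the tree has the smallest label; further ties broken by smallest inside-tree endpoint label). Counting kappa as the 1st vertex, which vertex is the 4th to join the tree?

Prim, starting at kappa.
Step 1: cheapest edge leaving the tree is iota–kappa (9); add iota.
Step 2: cheapest edge leaving the tree is gamma–iota (6); add gamma.
Step 3: cheapest edge leaving the tree is eta–gamma (9); add eta.
Step 4: cheapest edge leaving the tree is delta–eta (14); add delta.
Step 5: cheapest edge leaving the tree is iota–theta (18); add theta.
Vertex order: kappa, iota, gamma, eta, delta, theta. The 4th vertex is eta.

eta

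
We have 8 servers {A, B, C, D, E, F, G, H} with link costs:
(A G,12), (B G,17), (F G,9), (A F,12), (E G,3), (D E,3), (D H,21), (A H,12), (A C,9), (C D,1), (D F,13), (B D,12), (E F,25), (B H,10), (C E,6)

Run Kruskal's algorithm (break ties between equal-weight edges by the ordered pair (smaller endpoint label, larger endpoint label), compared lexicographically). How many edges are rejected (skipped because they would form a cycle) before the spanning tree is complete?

Kruskal's algorithm — process edges by increasing weight (ties by edge label):
C D (1): add — endpoints in different components.
D E (3): add — endpoints in different components.
E G (3): add — endpoints in different components.
C E (6): skip — C and E already connected.
A C (9): add — endpoints in different components.
F G (9): add — endpoints in different components.
B H (10): add — endpoints in different components.
A F (12): skip — A and F already connected.
A G (12): skip — A and G already connected.
A H (12): add — endpoints in different components.
Edges rejected before the tree was complete: 3.

3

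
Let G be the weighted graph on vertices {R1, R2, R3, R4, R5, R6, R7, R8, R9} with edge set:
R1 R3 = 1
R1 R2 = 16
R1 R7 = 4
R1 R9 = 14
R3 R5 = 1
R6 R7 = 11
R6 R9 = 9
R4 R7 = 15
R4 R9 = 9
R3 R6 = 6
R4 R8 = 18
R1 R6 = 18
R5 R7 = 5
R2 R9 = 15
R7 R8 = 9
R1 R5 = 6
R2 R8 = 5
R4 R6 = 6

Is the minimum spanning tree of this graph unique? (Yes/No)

No

Kruskal: consider edges lightest-first.
R1 R3 (1): add — endpoints in different components.
R3 R5 (1): add — endpoints in different components.
R1 R7 (4): add — endpoints in different components.
R2 R8 (5): add — endpoints in different components.
R5 R7 (5): skip — R5 and R7 already connected.
R1 R5 (6): skip — R5 and R1 already connected.
R3 R6 (6): add — endpoints in different components.
R4 R6 (6): add — endpoints in different components.
R4 R9 (9): add — endpoints in different components.
R6 R9 (9): skip — R9 and R6 already connected.
R7 R8 (9): add — endpoints in different components.
Non-tree edge R6 R9 has weight 9, equal to the heaviest edge on its tree cycle — swapping gives another MST of the same weight. Not unique.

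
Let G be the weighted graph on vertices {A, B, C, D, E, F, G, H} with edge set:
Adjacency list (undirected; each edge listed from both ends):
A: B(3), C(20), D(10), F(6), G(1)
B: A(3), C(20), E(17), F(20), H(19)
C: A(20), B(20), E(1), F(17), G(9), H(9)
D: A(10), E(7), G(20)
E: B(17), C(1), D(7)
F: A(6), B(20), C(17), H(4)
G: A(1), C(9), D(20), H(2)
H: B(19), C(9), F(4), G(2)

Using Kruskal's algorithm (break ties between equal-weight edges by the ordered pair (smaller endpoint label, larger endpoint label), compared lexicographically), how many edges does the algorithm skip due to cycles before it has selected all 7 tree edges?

Sort edges by weight, then run Kruskal:
A—G (1): add — endpoints in different components.
C—E (1): add — endpoints in different components.
G—H (2): add — endpoints in different components.
A—B (3): add — endpoints in different components.
F—H (4): add — endpoints in different components.
A—F (6): skip — A and F already connected.
D—E (7): add — endpoints in different components.
C—G (9): add — endpoints in different components.
Edges rejected before the tree was complete: 1.

1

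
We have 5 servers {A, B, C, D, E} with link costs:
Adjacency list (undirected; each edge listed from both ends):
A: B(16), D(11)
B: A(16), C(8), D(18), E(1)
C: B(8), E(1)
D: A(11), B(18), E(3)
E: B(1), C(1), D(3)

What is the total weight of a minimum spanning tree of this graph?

16

Sort edges by weight, then run Kruskal:
B—E (1): add. Components now {A} {B,E} {C} {D}
C—E (1): add. Components now {A} {B,C,E} {D}
D—E (3): add. Components now {A} {B,C,D,E}
B—C (8): skip — B and C already connected.
A—D (11): add. Components now {A,B,C,D,E}
MST edges: B—E, C—E, D—E, A—D; total weight 1+1+3+11 = 16.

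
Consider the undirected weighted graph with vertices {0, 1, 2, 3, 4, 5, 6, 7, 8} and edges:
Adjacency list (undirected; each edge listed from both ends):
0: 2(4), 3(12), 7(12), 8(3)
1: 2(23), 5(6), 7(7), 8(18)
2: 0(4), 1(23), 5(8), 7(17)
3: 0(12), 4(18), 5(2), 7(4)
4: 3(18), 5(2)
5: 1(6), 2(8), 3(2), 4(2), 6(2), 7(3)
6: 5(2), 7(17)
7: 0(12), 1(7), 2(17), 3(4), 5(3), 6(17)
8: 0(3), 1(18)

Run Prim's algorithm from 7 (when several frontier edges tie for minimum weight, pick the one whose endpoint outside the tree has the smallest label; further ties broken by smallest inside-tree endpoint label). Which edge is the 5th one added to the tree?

Prim's algorithm from 7:
Step 1: cheapest edge leaving the tree is 5-7 (3); add 5.
Step 2: cheapest edge leaving the tree is 3-5 (2); add 3.
Step 3: cheapest edge leaving the tree is 4-5 (2); add 4.
Step 4: cheapest edge leaving the tree is 5-6 (2); add 6.
Step 5: cheapest edge leaving the tree is 1-5 (6); add 1.
Step 6: cheapest edge leaving the tree is 2-5 (8); add 2.
Step 7: cheapest edge leaving the tree is 0-2 (4); add 0.
Step 8: cheapest edge leaving the tree is 0-8 (3); add 8.
The 5th edge added is 1-5.

1-5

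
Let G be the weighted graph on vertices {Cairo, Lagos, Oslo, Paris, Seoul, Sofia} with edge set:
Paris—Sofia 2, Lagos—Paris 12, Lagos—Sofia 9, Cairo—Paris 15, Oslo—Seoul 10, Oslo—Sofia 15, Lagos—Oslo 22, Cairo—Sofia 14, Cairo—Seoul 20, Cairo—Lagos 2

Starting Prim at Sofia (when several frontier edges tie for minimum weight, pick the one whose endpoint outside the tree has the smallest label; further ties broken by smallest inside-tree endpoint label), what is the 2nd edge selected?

Lagos-Sofia

Prim, starting at Sofia.
Step 1: frontier [Paris—Sofia 2, Lagos—Sofia 9, Cairo—Sofia 14, Oslo—Sofia 15] → take Paris—Sofia (2); add Paris.
Step 2: frontier [Lagos—Paris 12, Cairo—Paris 15, Lagos—Sofia 9, Cairo—Sofia 14, Oslo—Sofia 15] → take Lagos—Sofia (9); add Lagos.
Step 3: frontier [Cairo—Lagos 2, Lagos—Oslo 22, Cairo—Paris 15, Cairo—Sofia 14, Oslo—Sofia 15] → take Cairo—Lagos (2); add Cairo.
Step 4: frontier [Cairo—Seoul 20, Lagos—Oslo 22, Oslo—Sofia 15] → take Oslo—Sofia (15); add Oslo.
Step 5: frontier [Cairo—Seoul 20, Oslo—Seoul 10] → take Oslo—Seoul (10); add Seoul.
The 2nd edge added is Lagos—Sofia.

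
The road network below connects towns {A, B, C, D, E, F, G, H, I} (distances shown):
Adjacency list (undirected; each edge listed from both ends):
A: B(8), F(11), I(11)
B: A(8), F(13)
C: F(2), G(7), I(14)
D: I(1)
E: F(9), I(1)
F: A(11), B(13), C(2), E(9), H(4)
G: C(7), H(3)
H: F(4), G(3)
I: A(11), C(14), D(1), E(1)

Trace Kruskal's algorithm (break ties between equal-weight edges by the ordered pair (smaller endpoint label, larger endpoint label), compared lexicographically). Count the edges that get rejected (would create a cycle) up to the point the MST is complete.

Kruskal's algorithm — process edges by increasing weight (ties by edge label):
D-I (1): add — endpoints in different components.
E-I (1): add — endpoints in different components.
C-F (2): add — endpoints in different components.
G-H (3): add — endpoints in different components.
F-H (4): add — endpoints in different components.
C-G (7): skip — C and G already connected.
A-B (8): add — endpoints in different components.
E-F (9): add — endpoints in different components.
A-F (11): add — endpoints in different components.
Edges rejected before the tree was complete: 1.

1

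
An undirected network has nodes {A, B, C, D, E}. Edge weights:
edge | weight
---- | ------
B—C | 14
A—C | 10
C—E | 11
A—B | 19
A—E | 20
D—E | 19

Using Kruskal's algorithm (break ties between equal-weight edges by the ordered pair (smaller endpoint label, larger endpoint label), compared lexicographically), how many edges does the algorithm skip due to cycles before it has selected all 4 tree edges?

1

Kruskal's algorithm — process edges by increasing weight (ties by edge label):
A—C (10): add. Components now {A,C} {B} {D} {E}
C—E (11): add. Components now {A,C,E} {B} {D}
B—C (14): add. Components now {A,B,C,E} {D}
A—B (19): skip — A and B already connected.
D—E (19): add. Components now {A,B,C,D,E}
Edges rejected before the tree was complete: 1.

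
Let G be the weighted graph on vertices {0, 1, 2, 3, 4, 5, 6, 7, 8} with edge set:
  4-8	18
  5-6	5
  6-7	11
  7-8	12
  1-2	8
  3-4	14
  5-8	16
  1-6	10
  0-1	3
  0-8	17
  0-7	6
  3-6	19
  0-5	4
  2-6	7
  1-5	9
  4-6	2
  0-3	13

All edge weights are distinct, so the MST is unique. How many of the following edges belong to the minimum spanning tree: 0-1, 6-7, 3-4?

Kruskal's algorithm — process edges by increasing weight (ties by edge label):
4-6 (2): add — endpoints in different components.
0-1 (3): add — endpoints in different components.
0-5 (4): add — endpoints in different components.
5-6 (5): add — endpoints in different components.
0-7 (6): add — endpoints in different components.
2-6 (7): add — endpoints in different components.
1-2 (8): skip — 1 and 2 already connected.
1-5 (9): skip — 1 and 5 already connected.
1-6 (10): skip — 1 and 6 already connected.
6-7 (11): skip — 6 and 7 already connected.
7-8 (12): add — endpoints in different components.
0-3 (13): add — endpoints in different components.
MST edge set: {4-6, 0-1, 0-5, 5-6, 0-7, 2-6, 7-8, 0-3}.
Of the listed edges, {0-1} are in the MST → 1.

1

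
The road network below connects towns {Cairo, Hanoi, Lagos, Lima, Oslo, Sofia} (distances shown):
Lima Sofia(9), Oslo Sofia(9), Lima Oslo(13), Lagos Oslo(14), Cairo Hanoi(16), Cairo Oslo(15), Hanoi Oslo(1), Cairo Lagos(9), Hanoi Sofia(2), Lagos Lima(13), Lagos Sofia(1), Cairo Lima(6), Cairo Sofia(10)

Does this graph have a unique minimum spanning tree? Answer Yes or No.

No

Kruskal: consider edges lightest-first.
Hanoi Oslo (1): add — endpoints in different components.
Lagos Sofia (1): add — endpoints in different components.
Hanoi Sofia (2): add — endpoints in different components.
Cairo Lima (6): add — endpoints in different components.
Cairo Lagos (9): add — endpoints in different components.
Non-tree edge Lima Sofia has weight 9, equal to the heaviest edge on its tree cycle — swapping gives another MST of the same weight. Not unique.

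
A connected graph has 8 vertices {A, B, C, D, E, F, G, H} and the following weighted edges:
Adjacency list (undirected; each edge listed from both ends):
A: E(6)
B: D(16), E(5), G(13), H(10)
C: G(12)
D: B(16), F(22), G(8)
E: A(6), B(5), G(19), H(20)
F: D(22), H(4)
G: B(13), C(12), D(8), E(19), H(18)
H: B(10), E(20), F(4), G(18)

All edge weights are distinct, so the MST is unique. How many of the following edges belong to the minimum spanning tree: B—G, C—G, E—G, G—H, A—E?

3

Kruskal's algorithm — process edges by increasing weight (ties by edge label):
F—H (4): add — endpoints in different components.
B—E (5): add — endpoints in different components.
A—E (6): add — endpoints in different components.
D—G (8): add — endpoints in different components.
B—H (10): add — endpoints in different components.
C—G (12): add — endpoints in different components.
B—G (13): add — endpoints in different components.
MST edge set: {F—H, B—E, A—E, D—G, B—H, C—G, B—G}.
Of the listed edges, {B—G, C—G, A—E} are in the MST → 3.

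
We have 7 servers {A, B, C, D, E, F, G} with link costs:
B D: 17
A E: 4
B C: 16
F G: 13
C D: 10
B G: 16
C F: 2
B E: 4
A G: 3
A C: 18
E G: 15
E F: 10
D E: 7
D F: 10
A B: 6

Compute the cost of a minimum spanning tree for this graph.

30

Grow the tree from G using Prim:
Step 1: cheapest edge leaving the tree is A G (3); add A.
Step 2: cheapest edge leaving the tree is A E (4); add E.
Step 3: cheapest edge leaving the tree is B E (4); add B.
Step 4: cheapest edge leaving the tree is D E (7); add D.
Step 5: cheapest edge leaving the tree is C D (10); add C.
Step 6: cheapest edge leaving the tree is C F (2); add F.
MST edges: A G, A E, B E, D E, C D, C F; total weight 3+4+4+7+10+2 = 30.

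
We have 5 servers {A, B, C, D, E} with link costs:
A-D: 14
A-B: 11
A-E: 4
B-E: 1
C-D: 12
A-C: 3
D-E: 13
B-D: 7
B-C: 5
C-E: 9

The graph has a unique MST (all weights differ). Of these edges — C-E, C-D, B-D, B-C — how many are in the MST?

Kruskal's algorithm — process edges by increasing weight (ties by edge label):
B-E (1): add. Components now {A} {B,E} {C} {D}
A-C (3): add. Components now {A,C} {B,E} {D}
A-E (4): add. Components now {A,B,C,E} {D}
B-C (5): skip — B and C already connected.
B-D (7): add. Components now {A,B,C,D,E}
MST edge set: {B-E, A-C, A-E, B-D}.
Of the listed edges, {B-D} are in the MST → 1.

1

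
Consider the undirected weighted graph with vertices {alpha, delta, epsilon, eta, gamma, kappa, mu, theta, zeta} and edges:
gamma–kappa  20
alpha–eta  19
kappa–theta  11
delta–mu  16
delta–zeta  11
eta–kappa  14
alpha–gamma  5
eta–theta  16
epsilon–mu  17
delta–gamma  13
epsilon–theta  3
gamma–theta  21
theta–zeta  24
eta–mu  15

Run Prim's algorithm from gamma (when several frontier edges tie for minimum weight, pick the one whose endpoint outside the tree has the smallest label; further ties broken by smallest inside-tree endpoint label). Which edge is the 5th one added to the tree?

Grow the tree from gamma using Prim:
Step 1: frontier [alpha–gamma 5, delta–gamma 13, gamma–kappa 20, gamma–theta 21] → take alpha–gamma (5); add alpha.
Step 2: frontier [alpha–eta 19, delta–gamma 13, gamma–kappa 20, gamma–theta 21] → take delta–gamma (13); add delta.
Step 3: frontier [alpha–eta 19, delta–zeta 11, delta–mu 16, gamma–kappa 20, gamma–theta 21] → take delta–zeta (11); add zeta.
Step 4: frontier [alpha–eta 19, delta–mu 16, gamma–kappa 20, gamma–theta 21, theta–zeta 24] → take delta–mu (16); add mu.
Step 5: frontier [alpha–eta 19, gamma–kappa 20, gamma–theta 21, eta–mu 15, epsilon–mu 17, theta–zeta 24] → take eta–mu (15); add eta.
Step 6: frontier [eta–kappa 14, eta–theta 16, gamma–kappa 20, gamma–theta 21, epsilon–mu 17, theta–zeta 24] → take eta–kappa (14); add kappa.
Step 7: frontier [eta–theta 16, gamma–theta 21, kappa–theta 11, epsilon–mu 17, theta–zeta 24] → take kappa–theta (11); add theta.
Step 8: frontier [epsilon–mu 17, epsilon–theta 3] → take epsilon–theta (3); add epsilon.
The 5th edge added is eta–mu.

eta-mu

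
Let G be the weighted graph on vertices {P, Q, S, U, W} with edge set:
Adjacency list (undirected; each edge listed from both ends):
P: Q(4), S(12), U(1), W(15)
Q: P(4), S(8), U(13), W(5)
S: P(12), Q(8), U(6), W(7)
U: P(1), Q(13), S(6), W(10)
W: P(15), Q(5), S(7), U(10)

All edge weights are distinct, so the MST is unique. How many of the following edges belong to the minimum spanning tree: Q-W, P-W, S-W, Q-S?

Kruskal's algorithm — process edges by increasing weight (ties by edge label):
P-U (1): add. Components now {Q} {W} {S} {P,U}
P-Q (4): add. Components now {P,Q,U} {W} {S}
Q-W (5): add. Components now {P,Q,U,W} {S}
S-U (6): add. Components now {P,Q,S,U,W}
MST edge set: {P-U, P-Q, Q-W, S-U}.
Of the listed edges, {Q-W} are in the MST → 1.

1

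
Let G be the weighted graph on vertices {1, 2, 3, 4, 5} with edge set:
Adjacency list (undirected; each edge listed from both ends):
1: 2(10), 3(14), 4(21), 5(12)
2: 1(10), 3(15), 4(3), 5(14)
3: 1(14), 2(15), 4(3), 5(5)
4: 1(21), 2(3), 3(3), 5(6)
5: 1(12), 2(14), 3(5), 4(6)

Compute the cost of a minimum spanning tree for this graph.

21

Sort edges by weight, then run Kruskal:
2–4 (3): add — endpoints in different components.
3–4 (3): add — endpoints in different components.
3–5 (5): add — endpoints in different components.
4–5 (6): skip — 4 and 5 already connected.
1–2 (10): add — endpoints in different components.
MST edges: 2–4, 3–4, 3–5, 1–2; total weight 3+3+5+10 = 21.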